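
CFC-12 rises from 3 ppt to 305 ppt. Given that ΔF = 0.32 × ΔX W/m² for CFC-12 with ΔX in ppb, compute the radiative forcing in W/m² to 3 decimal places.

ΔF = 0.097 W/m²

CFC-12: Δ = 305 − 3 = 302 ppt = 0.302 ppb; ΔF = 0.32 × 0.302 = 0.0966 W/m².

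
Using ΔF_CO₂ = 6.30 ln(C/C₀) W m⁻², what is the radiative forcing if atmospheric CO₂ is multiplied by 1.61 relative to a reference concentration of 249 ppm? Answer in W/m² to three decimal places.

ΔF = 3.000 W/m²

ΔF = 6.30 × ln(1.61) = 6.30 × 0.47623 = 3.0002 W/m².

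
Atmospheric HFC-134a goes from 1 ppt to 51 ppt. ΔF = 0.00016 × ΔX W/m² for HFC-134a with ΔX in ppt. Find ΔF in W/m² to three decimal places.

HFC-134a: ΔF = 0.00016 × (51 − 1) = 0.00016 × 50 = 0.0080 W/m².

ΔF = 0.008 W/m²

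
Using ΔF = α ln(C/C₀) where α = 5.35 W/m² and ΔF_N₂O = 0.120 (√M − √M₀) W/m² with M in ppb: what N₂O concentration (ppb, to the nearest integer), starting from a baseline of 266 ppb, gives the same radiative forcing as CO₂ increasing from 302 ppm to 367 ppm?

CO₂ forcing: 5.35 × ln(367/302) = 5.35 × 0.194935 = 1.04290 W/m².
Set 0.120(√M − √266) = 1.04290: √M = 1.04290/0.120 + √266 = 8.6908 + 16.3095 = 25.0003.
M = (25.0003)² = 625.02 ppb.

M ≈ 625 ppb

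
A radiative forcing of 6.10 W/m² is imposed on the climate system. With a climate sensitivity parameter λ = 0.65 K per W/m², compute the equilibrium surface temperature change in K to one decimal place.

ΔT = λ ΔF = 0.65 × 6.10 = 3.9650 K.

ΔT = 4.0 K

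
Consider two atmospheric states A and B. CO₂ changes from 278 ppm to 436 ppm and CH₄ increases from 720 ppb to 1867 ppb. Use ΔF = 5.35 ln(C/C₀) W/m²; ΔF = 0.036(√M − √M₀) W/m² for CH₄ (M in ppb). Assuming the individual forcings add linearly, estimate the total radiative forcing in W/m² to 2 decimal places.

CO₂: 5.35 × ln(436/278) = 5.35 × ln(1.56835) = 5.35 × 0.45002 = 2.4076 W/m².
CH₄: 0.036 × (√1867 − √720) = 0.036 × (43.2088 − 26.8328) = 0.036 × 16.3760 = 0.5895 W/m².
Total ΔF = 2.4076 + 0.5895 = 2.9971 W/m².

ΔF = 3.00 W/m²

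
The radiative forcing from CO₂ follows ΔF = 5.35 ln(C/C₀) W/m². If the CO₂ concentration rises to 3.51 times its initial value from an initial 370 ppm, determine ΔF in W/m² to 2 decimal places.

ΔF = 5.35 × ln(3.51) = 5.35 × 1.25562 = 6.7176 W/m².

ΔF = 6.72 W/m²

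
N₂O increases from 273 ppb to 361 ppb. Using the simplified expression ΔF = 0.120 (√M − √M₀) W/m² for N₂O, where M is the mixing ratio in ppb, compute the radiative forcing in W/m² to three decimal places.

N₂O: 0.120 × (√361 − √273) = 0.120 × (19.0000 − 16.5227) = 0.120 × 2.4773 = 0.2973 W/m².

ΔF = 0.297 W/m²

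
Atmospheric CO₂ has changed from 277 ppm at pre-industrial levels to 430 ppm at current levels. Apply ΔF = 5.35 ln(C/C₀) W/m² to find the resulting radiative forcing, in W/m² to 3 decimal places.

ΔF = 2.353 W/m²

CO₂ absorption bands are partially saturated, so forcing scales with the logarithm of the concentration ratio.
CO₂: 5.35 × ln(430/277) = 5.35 × ln(1.55235) = 5.35 × 0.43977 = 2.3528 W/m².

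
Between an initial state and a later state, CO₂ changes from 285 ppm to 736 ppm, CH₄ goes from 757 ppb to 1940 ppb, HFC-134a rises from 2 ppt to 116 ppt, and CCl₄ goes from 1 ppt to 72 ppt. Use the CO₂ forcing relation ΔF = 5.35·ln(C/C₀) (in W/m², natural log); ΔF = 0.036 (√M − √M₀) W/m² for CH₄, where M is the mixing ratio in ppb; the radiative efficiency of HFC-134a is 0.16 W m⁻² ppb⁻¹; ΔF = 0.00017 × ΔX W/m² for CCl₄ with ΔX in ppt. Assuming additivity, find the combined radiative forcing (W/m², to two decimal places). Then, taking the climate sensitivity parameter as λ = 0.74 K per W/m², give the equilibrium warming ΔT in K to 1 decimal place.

CO₂: 5.35 × ln(736/285) = 5.35 × ln(2.58246) = 5.35 × 0.94874 = 5.0758 W/m².
CH₄: 0.036 × (√1940 − √757) = 0.036 × (44.0454 − 27.5136) = 0.036 × 16.5318 = 0.5951 W/m².
HFC-134a: Δ = 116 − 2 = 114 ppt = 0.114 ppb; ΔF = 0.16 × 0.114 = 0.0182 W/m².
CCl₄: ΔF = 0.00017 × (72 − 1) = 0.00017 × 71 = 0.0121 W/m².
Total ΔF = 5.0758 + 0.5951 + 0.0182 + 0.0121 = 5.7012 W/m².
ΔT = λ ΔF = 0.74 × 5.70 = 4.2180 K.

ΔF = 5.70 W/m²; ΔT = 4.2 K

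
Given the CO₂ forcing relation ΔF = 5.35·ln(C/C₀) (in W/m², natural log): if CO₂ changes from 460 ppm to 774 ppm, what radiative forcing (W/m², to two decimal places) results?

CO₂: 5.35 × ln(774/460) = 5.35 × ln(1.68261) = 5.35 × 0.52035 = 2.7839 W/m².

ΔF = 2.78 W/m²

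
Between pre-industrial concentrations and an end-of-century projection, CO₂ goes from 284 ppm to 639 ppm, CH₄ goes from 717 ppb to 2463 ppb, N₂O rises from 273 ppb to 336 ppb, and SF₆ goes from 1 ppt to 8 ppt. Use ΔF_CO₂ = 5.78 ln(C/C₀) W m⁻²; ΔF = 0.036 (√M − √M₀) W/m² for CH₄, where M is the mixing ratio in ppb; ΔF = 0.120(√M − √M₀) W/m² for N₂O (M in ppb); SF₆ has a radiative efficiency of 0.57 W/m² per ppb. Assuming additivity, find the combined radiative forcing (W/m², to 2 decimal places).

ΔF = 5.73 W/m²

CO₂: 5.78 × ln(639/284) = 5.78 × ln(2.25000) = 5.78 × 0.81093 = 4.6872 W/m².
CH₄: 0.036 × (√2463 − √717) = 0.036 × (49.6286 − 26.7769) = 0.036 × 22.8517 = 0.8227 W/m².
N₂O: 0.120 × (√336 − √273) = 0.120 × (18.3303 − 16.5227) = 0.120 × 1.8076 = 0.2169 W/m².
SF₆: Δ = 8 − 1 = 7 ppt = 0.007 ppb; ΔF = 0.57 × 0.007 = 0.0040 W/m².
Total ΔF = 4.6872 + 0.8227 + 0.2169 + 0.0040 = 5.7308 W/m².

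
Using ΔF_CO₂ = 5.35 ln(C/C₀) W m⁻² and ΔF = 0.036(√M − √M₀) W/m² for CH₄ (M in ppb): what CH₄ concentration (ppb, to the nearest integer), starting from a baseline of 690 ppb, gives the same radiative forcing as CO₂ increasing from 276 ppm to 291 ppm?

M ≈ 1165 ppb

CO₂ forcing: 5.35 × ln(291/276) = 5.35 × 0.052922 = 0.28313 W/m².
Set 0.036(√M − √690) = 0.28313: √M = 0.28313/0.036 + √690 = 7.8647 + 26.2679 = 34.1326.
M = (34.1326)² = 1165.03 ppb.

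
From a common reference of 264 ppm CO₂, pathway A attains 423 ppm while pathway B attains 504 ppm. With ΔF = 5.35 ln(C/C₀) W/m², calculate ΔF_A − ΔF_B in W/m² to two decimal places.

ΔF_A = 5.35 ln(423/264) = 5.35 × 0.47142 = 2.5221 W/m².
ΔF_B = 5.35 ln(504/264) = 5.35 × 0.64663 = 3.4595 W/m².
Difference: 2.5221 − 3.4595 = -0.9374 W/m².

ΔF_A − ΔF_B = -0.94 W/m²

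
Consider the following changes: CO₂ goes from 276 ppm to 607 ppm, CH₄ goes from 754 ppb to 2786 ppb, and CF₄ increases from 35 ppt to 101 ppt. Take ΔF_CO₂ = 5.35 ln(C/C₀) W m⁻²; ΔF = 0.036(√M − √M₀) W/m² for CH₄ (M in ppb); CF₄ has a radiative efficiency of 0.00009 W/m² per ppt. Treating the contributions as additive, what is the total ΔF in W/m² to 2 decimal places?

ΔF = 5.13 W/m²

CO₂: 5.35 × ln(607/276) = 5.35 × ln(2.19928) = 5.35 × 0.78813 = 4.2165 W/m².
CH₄: 0.036 × (√2786 − √754) = 0.036 × (52.7826 − 27.4591) = 0.036 × 25.3235 = 0.9116 W/m².
CF₄: ΔF = 0.00009 × (101 − 35) = 0.00009 × 66 = 0.0059 W/m².
Total ΔF = 4.2165 + 0.9116 + 0.0059 = 5.1340 W/m².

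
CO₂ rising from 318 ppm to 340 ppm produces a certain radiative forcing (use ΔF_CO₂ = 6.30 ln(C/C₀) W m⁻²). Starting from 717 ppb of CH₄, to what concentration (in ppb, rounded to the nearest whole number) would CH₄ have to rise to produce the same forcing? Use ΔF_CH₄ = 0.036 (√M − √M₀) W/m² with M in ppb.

CO₂ forcing: 6.30 × ln(340/318) = 6.30 × 0.066894 = 0.42143 W/m².
Set 0.036(√M − √717) = 0.42143: √M = 0.42143/0.036 + √717 = 11.7064 + 26.7769 = 38.4833.
M = (38.4833)² = 1480.96 ppb.

M ≈ 1481 ppb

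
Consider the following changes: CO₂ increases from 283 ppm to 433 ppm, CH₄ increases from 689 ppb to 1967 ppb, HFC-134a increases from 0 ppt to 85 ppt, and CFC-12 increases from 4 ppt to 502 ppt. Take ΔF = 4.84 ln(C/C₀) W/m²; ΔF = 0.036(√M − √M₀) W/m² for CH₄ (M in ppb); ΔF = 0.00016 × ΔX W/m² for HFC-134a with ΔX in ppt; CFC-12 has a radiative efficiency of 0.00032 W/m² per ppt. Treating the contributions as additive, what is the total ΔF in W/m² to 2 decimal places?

ΔF = 2.88 W/m²

CO₂: 4.84 × ln(433/283) = 4.84 × ln(1.53004) = 4.84 × 0.42529 = 2.0584 W/m².
CH₄: 0.036 × (√1967 − √689) = 0.036 × (44.3509 − 26.2488) = 0.036 × 18.1021 = 0.6517 W/m².
HFC-134a: ΔF = 0.00016 × (85 − 0) = 0.00016 × 85 = 0.0136 W/m².
CFC-12: ΔF = 0.00032 × (502 − 4) = 0.00032 × 498 = 0.1594 W/m².
Total ΔF = 2.0584 + 0.6517 + 0.0136 + 0.1594 = 2.8831 W/m².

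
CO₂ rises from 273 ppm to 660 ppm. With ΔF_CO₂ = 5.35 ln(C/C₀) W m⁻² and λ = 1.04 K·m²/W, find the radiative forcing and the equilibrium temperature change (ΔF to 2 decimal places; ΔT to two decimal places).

ΔF = 4.72 W/m²; ΔT = 4.91 K

CO₂: 5.35 × ln(660/273) = 5.35 × ln(2.41758) = 5.35 × 0.88277 = 4.7228 W/m².
ΔT = λ ΔF = 1.04 × 4.72 = 4.9088 K.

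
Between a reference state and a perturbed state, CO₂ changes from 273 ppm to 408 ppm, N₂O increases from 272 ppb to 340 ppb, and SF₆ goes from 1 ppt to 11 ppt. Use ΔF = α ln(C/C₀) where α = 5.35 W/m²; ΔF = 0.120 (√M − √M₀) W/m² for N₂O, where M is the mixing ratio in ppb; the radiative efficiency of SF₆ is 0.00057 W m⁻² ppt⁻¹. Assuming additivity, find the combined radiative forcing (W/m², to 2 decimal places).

ΔF = 2.39 W/m²

CO₂: 5.35 × ln(408/273) = 5.35 × ln(1.49451) = 5.35 × 0.40180 = 2.1496 W/m².
N₂O: 0.120 × (√340 − √272) = 0.120 × (18.4391 − 16.4924) = 0.120 × 1.9467 = 0.2336 W/m².
SF₆: ΔF = 0.00057 × (11 − 1) = 0.00057 × 10 = 0.0057 W/m².
Total ΔF = 2.1496 + 0.2336 + 0.0057 = 2.3889 W/m².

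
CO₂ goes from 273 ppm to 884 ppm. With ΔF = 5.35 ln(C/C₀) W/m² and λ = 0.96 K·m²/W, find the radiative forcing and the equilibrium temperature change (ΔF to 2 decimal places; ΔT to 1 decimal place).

CO₂: 5.35 × ln(884/273) = 5.35 × ln(3.23810) = 5.35 × 1.17499 = 6.2862 W/m².
ΔT = λ ΔF = 0.96 × 6.29 = 6.0384 K.

ΔF = 6.29 W/m²; ΔT = 6.0 K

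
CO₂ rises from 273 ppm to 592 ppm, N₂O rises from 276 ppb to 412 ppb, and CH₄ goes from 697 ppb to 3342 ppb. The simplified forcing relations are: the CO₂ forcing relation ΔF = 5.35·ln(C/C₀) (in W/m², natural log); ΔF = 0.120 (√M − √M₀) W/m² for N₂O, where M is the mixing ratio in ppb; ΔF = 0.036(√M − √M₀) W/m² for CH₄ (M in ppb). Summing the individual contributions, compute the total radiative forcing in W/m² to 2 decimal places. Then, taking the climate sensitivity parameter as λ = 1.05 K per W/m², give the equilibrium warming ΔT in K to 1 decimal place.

ΔF = 5.71 W/m²; ΔT = 6.0 K

CO₂: 5.35 × ln(592/273) = 5.35 × ln(2.16850) = 5.35 × 0.77404 = 4.1411 W/m².
N₂O: 0.120 × (√412 − √276) = 0.120 × (20.2978 − 16.6132) = 0.120 × 3.6846 = 0.4422 W/m².
CH₄: 0.036 × (√3342 − √697) = 0.036 × (57.8100 − 26.4008) = 0.036 × 31.4092 = 1.1307 W/m².
Total ΔF = 4.1411 + 0.4422 + 1.1307 = 5.7140 W/m².
ΔT = λ ΔF = 1.05 × 5.71 = 5.9955 K.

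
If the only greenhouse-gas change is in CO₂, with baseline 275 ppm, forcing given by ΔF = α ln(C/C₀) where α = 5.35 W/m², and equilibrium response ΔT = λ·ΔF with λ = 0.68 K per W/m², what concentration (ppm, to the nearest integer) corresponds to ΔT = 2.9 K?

Required forcing: ΔF = ΔT/λ = 2.9/0.68 = 4.2647 W/m².
Then ln(C/275) = ΔF/5.35 = 4.2647/5.35 = 0.79714.
So C = 275 × e^0.79714 = 275 × 2.21918 = 610.27 ppm.

C ≈ 610 ppm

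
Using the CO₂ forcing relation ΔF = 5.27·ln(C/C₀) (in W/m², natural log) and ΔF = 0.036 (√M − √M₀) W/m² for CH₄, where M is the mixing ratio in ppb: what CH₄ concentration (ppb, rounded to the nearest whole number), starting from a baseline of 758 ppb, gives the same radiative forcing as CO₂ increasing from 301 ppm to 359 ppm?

CO₂ forcing: 5.27 × ln(359/301) = 5.27 × 0.176212 = 0.92864 W/m².
Set 0.036(√M − √758) = 0.92864: √M = 0.92864/0.036 + √758 = 25.7956 + 27.5318 = 53.3274.
M = (53.3274)² = 2843.81 ppb.

M ≈ 2844 ppb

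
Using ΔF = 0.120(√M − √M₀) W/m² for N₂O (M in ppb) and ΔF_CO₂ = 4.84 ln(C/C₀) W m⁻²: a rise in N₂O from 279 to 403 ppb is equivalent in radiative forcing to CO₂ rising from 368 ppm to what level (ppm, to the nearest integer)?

C ≈ 400 ppm

N₂O forcing: 0.120 × (√403 − √279) = 0.120 × (20.0749 − 16.7033) = 0.120 × 3.3716 = 0.40459 W/m².
Set 4.84 ln(C/368) = 0.40459: ln(C/368) = 0.40459/4.84 = 0.08359, so C = 368 × e^0.08359 = 368 × 1.08718 = 400.08 ppm.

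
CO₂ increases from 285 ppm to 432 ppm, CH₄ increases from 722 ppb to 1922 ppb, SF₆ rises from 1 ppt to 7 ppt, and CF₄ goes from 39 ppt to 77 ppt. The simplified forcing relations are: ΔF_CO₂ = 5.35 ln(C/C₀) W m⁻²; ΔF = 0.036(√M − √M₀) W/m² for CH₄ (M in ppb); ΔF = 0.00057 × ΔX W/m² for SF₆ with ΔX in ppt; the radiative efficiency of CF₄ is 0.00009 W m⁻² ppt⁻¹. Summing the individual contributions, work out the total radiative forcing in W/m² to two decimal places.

ΔF = 2.84 W/m²

CO₂: 5.35 × ln(432/285) = 5.35 × ln(1.51579) = 5.35 × 0.41594 = 2.2253 W/m².
CH₄: 0.036 × (√1922 − √722) = 0.036 × (43.8406 − 26.8701) = 0.036 × 16.9705 = 0.6109 W/m².
SF₆: ΔF = 0.00057 × (7 − 1) = 0.00057 × 6 = 0.0034 W/m².
CF₄: ΔF = 0.00009 × (77 − 39) = 0.00009 × 38 = 0.0034 W/m².
Total ΔF = 2.2253 + 0.6109 + 0.0034 + 0.0034 = 2.8430 W/m².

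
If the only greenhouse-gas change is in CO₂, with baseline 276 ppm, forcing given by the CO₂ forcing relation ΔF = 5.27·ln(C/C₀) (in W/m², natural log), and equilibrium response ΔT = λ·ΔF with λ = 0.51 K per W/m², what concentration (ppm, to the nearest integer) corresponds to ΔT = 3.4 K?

C ≈ 978 ppm

Required forcing: ΔF = ΔT/λ = 3.4/0.51 = 6.6667 W/m².
Then ln(C/276) = ΔF/5.27 = 6.6667/5.27 = 1.26503.
So C = 276 × e^1.26503 = 276 × 3.54320 = 977.92 ppm.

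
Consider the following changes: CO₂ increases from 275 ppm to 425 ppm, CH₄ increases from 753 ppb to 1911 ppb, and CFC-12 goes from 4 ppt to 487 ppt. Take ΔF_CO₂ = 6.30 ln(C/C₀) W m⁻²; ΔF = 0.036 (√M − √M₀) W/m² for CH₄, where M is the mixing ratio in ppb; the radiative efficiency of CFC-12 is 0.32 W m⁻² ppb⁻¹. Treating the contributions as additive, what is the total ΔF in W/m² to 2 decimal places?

CO₂: 6.30 × ln(425/275) = 6.30 × ln(1.54545) = 6.30 × 0.43532 = 2.7425 W/m².
CH₄: 0.036 × (√1911 − √753) = 0.036 × (43.7150 − 27.4408) = 0.036 × 16.2742 = 0.5859 W/m².
CFC-12: Δ = 487 − 4 = 483 ppt = 0.483 ppb; ΔF = 0.32 × 0.483 = 0.1546 W/m².
Total ΔF = 2.7425 + 0.5859 + 0.1546 = 3.4830 W/m².

ΔF = 3.48 W/m²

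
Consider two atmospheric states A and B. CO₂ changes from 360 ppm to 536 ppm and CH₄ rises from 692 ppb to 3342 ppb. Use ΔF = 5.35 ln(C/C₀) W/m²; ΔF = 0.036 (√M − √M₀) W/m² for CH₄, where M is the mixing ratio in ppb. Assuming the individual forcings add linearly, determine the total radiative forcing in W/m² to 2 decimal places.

CO₂: 5.35 × ln(536/360) = 5.35 × ln(1.48889) = 5.35 × 0.39803 = 2.1295 W/m².
CH₄: 0.036 × (√3342 − √692) = 0.036 × (57.8100 − 26.3059) = 0.036 × 31.5041 = 1.1341 W/m².
Total ΔF = 2.1295 + 1.1341 = 3.2636 W/m².

ΔF = 3.26 W/m²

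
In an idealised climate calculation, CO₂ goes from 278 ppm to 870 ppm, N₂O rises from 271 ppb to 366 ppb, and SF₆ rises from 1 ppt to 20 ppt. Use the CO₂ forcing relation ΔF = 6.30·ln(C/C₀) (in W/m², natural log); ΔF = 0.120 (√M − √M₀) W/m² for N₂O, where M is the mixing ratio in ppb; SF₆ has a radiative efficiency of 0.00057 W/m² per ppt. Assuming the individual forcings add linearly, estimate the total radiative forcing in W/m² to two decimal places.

ΔF = 7.52 W/m²

CO₂: 6.30 × ln(870/278) = 6.30 × ln(3.12950) = 6.30 × 1.14087 = 7.1875 W/m².
N₂O: 0.120 × (√366 − √271) = 0.120 × (19.1311 − 16.4621) = 0.120 × 2.6690 = 0.3203 W/m².
SF₆: ΔF = 0.00057 × (20 − 1) = 0.00057 × 19 = 0.0108 W/m².
Total ΔF = 7.1875 + 0.3203 + 0.0108 = 7.5186 W/m².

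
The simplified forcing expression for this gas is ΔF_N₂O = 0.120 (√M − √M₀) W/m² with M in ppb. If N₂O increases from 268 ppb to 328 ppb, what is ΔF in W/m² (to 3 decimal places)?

N₂O: 0.120 × (√328 − √268) = 0.120 × (18.1108 − 16.3707) = 0.120 × 1.7401 = 0.2088 W/m².

ΔF = 0.209 W/m²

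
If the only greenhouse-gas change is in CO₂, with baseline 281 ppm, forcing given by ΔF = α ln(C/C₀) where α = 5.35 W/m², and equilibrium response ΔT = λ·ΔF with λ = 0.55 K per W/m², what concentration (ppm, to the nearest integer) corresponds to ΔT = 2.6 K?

C ≈ 680 ppm

Required forcing: ΔF = ΔT/λ = 2.6/0.55 = 4.7273 W/m².
Then ln(C/281) = ΔF/5.35 = 4.7273/5.35 = 0.88361.
So C = 281 × e^0.88361 = 281 × 2.41962 = 679.91 ppm.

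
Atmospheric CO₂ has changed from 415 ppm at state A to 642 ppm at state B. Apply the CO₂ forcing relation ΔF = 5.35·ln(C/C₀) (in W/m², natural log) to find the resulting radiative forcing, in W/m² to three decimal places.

ΔF = 2.334 W/m²

CO₂: 5.35 × ln(642/415) = 5.35 × ln(1.54699) = 5.35 × 0.43631 = 2.3343 W/m².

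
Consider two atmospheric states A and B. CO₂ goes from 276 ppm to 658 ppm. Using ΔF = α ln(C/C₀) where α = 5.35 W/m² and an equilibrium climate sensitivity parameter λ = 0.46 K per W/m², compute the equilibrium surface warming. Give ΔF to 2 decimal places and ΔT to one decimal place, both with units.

ΔF = 4.65 W/m²; ΔT = 2.1 K

CO₂: 5.35 × ln(658/276) = 5.35 × ln(2.38406) = 5.35 × 0.86880 = 4.6481 W/m².
ΔT = λ ΔF = 0.46 × 4.65 = 2.1390 K.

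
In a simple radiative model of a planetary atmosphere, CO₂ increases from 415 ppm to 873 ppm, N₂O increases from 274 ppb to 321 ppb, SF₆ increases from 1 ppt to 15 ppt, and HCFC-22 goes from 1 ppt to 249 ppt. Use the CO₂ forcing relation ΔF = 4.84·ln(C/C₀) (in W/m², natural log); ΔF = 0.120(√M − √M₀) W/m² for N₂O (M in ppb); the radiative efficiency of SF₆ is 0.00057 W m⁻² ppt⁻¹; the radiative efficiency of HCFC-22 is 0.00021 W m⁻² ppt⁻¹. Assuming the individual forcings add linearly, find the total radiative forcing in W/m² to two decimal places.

ΔF = 3.82 W/m²

CO₂: 4.84 × ln(873/415) = 4.84 × ln(2.10361) = 4.84 × 0.74365 = 3.5993 W/m².
N₂O: 0.120 × (√321 − √274) = 0.120 × (17.9165 − 16.5529) = 0.120 × 1.3636 = 0.1636 W/m².
SF₆: ΔF = 0.00057 × (15 − 1) = 0.00057 × 14 = 0.0080 W/m².
HCFC-22: ΔF = 0.00021 × (249 − 1) = 0.00021 × 248 = 0.0521 W/m².
Total ΔF = 3.5993 + 0.1636 + 0.0080 + 0.0521 = 3.8230 W/m².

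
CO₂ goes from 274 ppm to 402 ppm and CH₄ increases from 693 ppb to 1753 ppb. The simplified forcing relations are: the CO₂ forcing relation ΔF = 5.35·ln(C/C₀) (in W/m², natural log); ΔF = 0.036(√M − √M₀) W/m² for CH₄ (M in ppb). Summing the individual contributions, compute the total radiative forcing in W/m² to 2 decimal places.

CO₂: 5.35 × ln(402/274) = 5.35 × ln(1.46715) = 5.35 × 0.38332 = 2.0508 W/m².
CH₄: 0.036 × (√1753 − √693) = 0.036 × (41.8688 − 26.3249) = 0.036 × 15.5439 = 0.5596 W/m².
Total ΔF = 2.0508 + 0.5596 = 2.6104 W/m².

ΔF = 2.61 W/m²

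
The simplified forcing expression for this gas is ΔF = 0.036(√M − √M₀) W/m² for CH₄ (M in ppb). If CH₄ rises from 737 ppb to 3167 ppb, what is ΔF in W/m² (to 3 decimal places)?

CH₄: 0.036 × (√3167 − √737) = 0.036 × (56.2761 − 27.1477) = 0.036 × 29.1284 = 1.0486 W/m².

ΔF = 1.049 W/m²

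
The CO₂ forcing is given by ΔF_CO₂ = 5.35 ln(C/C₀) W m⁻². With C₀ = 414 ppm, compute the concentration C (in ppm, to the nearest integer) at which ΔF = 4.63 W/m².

C ≈ 984 ppm

Set 5.35 ln(C/414) = 4.63, so ln(C/414) = 4.63/5.35 = 0.86542.
Then C/414 = e^0.86542 = 2.37600, giving C = 414 × 2.37600 = 983.66 ppm.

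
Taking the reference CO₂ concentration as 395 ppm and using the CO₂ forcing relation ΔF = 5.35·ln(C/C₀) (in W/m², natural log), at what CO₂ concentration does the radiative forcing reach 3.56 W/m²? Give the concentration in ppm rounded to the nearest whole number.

C ≈ 768 ppm

Set 5.35 ln(C/395) = 3.56, so ln(C/395) = 3.56/5.35 = 0.66542.
Then C/395 = e^0.66542 = 1.94531, giving C = 395 × 1.94531 = 768.40 ppm.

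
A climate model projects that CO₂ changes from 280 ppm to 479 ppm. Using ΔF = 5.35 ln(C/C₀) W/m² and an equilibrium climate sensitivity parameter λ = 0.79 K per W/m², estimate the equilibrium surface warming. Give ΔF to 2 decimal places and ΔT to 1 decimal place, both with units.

CO₂: 5.35 × ln(479/280) = 5.35 × ln(1.71071) = 5.35 × 0.53691 = 2.8725 W/m².
ΔT = λ ΔF = 0.79 × 2.87 = 2.2673 K.

ΔF = 2.87 W/m²; ΔT = 2.3 K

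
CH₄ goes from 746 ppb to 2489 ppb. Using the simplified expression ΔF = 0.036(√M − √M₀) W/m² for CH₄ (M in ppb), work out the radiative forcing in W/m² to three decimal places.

ΔF = 0.813 W/m²

CH₄: 0.036 × (√2489 − √746) = 0.036 × (49.8899 − 27.3130) = 0.036 × 22.5769 = 0.8128 W/m².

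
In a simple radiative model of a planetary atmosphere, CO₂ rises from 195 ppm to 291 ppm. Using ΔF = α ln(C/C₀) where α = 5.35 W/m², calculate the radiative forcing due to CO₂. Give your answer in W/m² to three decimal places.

CO₂: 5.35 × ln(291/195) = 5.35 × ln(1.49231) = 5.35 × 0.40033 = 2.1418 W/m².

ΔF = 2.142 W/m²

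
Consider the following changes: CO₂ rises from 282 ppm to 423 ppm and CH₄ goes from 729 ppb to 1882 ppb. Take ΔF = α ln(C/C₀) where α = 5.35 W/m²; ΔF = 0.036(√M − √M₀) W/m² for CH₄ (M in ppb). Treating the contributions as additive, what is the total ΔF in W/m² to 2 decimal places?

CO₂: 5.35 × ln(423/282) = 5.35 × ln(1.50000) = 5.35 × 0.40547 = 2.1693 W/m².
CH₄: 0.036 × (√1882 − √729) = 0.036 × (43.3820 − 27.0000) = 0.036 × 16.3820 = 0.5898 W/m².
Total ΔF = 2.1693 + 0.5898 = 2.7591 W/m².

ΔF = 2.76 W/m²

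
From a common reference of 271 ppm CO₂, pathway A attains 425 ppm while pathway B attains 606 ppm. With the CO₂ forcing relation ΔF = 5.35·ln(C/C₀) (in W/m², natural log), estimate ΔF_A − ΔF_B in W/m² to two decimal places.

ΔF_A − ΔF_B = -1.90 W/m²

ΔF_A = 5.35 ln(425/271) = 5.35 × 0.44997 = 2.4073 W/m².
ΔF_B = 5.35 ln(606/271) = 5.35 × 0.80476 = 4.3055 W/m².
Difference: 2.4073 − 4.3055 = -1.8982 W/m².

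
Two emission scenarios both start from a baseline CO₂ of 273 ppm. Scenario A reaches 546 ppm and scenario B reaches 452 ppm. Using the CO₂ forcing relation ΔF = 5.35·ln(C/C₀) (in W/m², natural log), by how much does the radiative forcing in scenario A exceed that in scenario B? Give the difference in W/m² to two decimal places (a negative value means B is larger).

ΔF_A − ΔF_B = 1.01 W/m²

ΔF_A = 5.35 ln(546/273) = 5.35 × 0.69315 = 3.7084 W/m².
ΔF_B = 5.35 ln(452/273) = 5.35 × 0.50421 = 2.6975 W/m².
Difference: 3.7084 − 2.6975 = 1.0109 W/m².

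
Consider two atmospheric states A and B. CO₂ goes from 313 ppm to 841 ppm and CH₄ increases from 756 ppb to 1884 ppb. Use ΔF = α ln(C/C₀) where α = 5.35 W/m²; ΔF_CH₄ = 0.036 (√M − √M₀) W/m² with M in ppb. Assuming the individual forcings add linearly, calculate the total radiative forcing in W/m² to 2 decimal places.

CO₂: 5.35 × ln(841/313) = 5.35 × ln(2.68690) = 5.35 × 0.98839 = 5.2879 W/m².
CH₄: 0.036 × (√1884 − √756) = 0.036 × (43.4051 − 27.4955) = 0.036 × 15.9096 = 0.5727 W/m².
Total ΔF = 5.2879 + 0.5727 = 5.8606 W/m².

ΔF = 5.86 W/m²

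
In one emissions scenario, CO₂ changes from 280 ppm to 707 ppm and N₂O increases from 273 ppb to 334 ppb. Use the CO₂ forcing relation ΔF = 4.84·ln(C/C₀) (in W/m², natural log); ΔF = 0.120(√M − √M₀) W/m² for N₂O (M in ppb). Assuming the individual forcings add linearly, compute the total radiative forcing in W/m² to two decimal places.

ΔF = 4.69 W/m²

CO₂: 4.84 × ln(707/280) = 4.84 × ln(2.52500) = 4.84 × 0.92624 = 4.4830 W/m².
N₂O: 0.120 × (√334 − √273) = 0.120 × (18.2757 − 16.5227) = 0.120 × 1.7530 = 0.2104 W/m².
Total ΔF = 4.4830 + 0.2104 = 4.6934 W/m².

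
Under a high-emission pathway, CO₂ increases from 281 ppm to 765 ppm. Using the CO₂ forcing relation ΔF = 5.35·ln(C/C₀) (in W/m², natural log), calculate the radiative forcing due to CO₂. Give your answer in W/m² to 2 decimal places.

ΔF = 5.36 W/m²

CO₂: 5.35 × ln(765/281) = 5.35 × ln(2.72242) = 5.35 × 1.00152 = 5.3581 W/m².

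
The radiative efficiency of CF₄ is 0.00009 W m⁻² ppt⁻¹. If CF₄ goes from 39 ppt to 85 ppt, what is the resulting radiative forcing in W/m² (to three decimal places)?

CF₄: ΔF = 0.00009 × (85 − 39) = 0.00009 × 46 = 0.0041 W/m².

ΔF = 0.004 W/m²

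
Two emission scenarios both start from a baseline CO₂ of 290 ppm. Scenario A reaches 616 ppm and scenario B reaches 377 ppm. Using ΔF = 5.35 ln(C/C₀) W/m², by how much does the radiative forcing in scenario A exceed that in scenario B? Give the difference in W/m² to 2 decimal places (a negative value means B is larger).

ΔF_A = 5.35 ln(616/290) = 5.35 × 0.75337 = 4.0305 W/m².
ΔF_B = 5.35 ln(377/290) = 5.35 × 0.26236 = 1.4036 W/m².
Difference: 4.0305 − 1.4036 = 2.6269 W/m².
(Equivalently, ΔF_A − ΔF_B = 5.35 ln(616/377) = 5.35 × 0.49100 = 2.6269 W/m².)

ΔF_A − ΔF_B = 2.63 W/m²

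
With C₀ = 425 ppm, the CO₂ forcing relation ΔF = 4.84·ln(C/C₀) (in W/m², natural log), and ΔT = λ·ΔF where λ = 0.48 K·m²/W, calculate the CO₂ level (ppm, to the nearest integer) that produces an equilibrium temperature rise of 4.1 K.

Required forcing: ΔF = ΔT/λ = 4.1/0.48 = 8.5417 W/m².
Then ln(C/425) = ΔF/4.84 = 8.5417/4.84 = 1.76481.
So C = 425 × e^1.76481 = 425 × 5.84046 = 2482.20 ppm.

C ≈ 2482 ppm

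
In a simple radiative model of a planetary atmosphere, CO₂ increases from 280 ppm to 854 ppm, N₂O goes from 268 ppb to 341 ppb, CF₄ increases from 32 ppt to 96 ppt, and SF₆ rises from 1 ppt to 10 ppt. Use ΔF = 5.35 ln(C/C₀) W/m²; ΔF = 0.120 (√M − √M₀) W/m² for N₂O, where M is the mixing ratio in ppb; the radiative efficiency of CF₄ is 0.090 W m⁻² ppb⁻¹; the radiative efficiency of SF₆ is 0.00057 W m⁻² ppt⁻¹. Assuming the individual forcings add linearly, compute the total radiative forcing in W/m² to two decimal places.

CO₂: 5.35 × ln(854/280) = 5.35 × ln(3.05000) = 5.35 × 1.11514 = 5.9660 W/m².
N₂O: 0.120 × (√341 − √268) = 0.120 × (18.4662 − 16.3707) = 0.120 × 2.0955 = 0.2515 W/m².
CF₄: Δ = 96 − 32 = 64 ppt = 0.064 ppb; ΔF = 0.090 × 0.064 = 0.0058 W/m².
SF₆: ΔF = 0.00057 × (10 − 1) = 0.00057 × 9 = 0.0051 W/m².
Total ΔF = 5.9660 + 0.2515 + 0.0058 + 0.0051 = 6.2284 W/m².

ΔF = 6.23 W/m²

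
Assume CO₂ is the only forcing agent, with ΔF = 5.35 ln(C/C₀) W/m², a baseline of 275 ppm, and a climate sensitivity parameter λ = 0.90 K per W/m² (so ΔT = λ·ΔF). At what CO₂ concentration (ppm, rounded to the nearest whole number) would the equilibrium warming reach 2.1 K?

Required forcing: ΔF = ΔT/λ = 2.1/0.90 = 2.3333 W/m².
Then ln(C/275) = ΔF/5.35 = 2.3333/5.35 = 0.43613.
So C = 275 × e^0.43613 = 275 × 1.54671 = 425.35 ppm.

C ≈ 425 ppm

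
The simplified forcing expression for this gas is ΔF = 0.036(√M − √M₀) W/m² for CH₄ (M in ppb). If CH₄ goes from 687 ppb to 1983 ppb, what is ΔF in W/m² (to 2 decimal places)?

ΔF = 0.66 W/m²

CH₄: 0.036 × (√1983 − √687) = 0.036 × (44.5309 − 26.2107) = 0.036 × 18.3202 = 0.6595 W/m².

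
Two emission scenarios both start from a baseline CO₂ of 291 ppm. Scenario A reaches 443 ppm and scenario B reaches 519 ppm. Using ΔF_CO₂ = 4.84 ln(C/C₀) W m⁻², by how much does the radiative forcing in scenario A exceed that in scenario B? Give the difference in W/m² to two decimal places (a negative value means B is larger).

ΔF_A = 4.84 ln(443/291) = 4.84 × 0.42025 = 2.0340 W/m².
ΔF_B = 4.84 ln(519/291) = 4.84 × 0.57858 = 2.8003 W/m².
Difference: 2.0340 − 2.8003 = -0.7663 W/m².

ΔF_A − ΔF_B = -0.77 W/m²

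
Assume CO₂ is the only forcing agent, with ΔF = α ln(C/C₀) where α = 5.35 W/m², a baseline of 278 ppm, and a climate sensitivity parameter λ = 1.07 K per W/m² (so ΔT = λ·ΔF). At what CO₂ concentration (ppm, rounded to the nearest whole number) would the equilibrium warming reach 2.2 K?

Required forcing: ΔF = ΔT/λ = 2.2/1.07 = 2.0561 W/m².
Then ln(C/278) = ΔF/5.35 = 2.0561/5.35 = 0.38432.
So C = 278 × e^0.38432 = 278 × 1.46862 = 408.28 ppm.

C ≈ 408 ppm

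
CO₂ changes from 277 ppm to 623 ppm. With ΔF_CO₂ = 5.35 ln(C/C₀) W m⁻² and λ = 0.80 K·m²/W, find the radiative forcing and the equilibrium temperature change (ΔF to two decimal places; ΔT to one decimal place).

CO₂: 5.35 × ln(623/277) = 5.35 × ln(2.24910) = 5.35 × 0.81053 = 4.3363 W/m².
ΔT = λ ΔF = 0.80 × 4.34 = 3.4720 K.

ΔF = 4.34 W/m²; ΔT = 3.5 K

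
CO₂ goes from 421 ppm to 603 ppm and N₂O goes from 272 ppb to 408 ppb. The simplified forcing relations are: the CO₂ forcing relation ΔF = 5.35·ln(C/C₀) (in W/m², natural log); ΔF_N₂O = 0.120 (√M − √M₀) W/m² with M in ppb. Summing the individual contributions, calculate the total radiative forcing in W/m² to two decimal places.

ΔF = 2.37 W/m²

CO₂: 5.35 × ln(603/421) = 5.35 × ln(1.43230) = 5.35 × 0.35928 = 1.9221 W/m².
N₂O: 0.120 × (√408 − √272) = 0.120 × (20.1990 − 16.4924) = 0.120 × 3.7066 = 0.4448 W/m².
Total ΔF = 1.9221 + 0.4448 = 2.3669 W/m².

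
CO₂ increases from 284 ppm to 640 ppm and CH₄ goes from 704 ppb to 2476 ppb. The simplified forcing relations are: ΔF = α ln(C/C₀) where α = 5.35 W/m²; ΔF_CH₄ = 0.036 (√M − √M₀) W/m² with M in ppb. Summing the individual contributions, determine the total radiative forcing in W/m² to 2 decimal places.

ΔF = 5.18 W/m²

CO₂: 5.35 × ln(640/284) = 5.35 × ln(2.25352) = 5.35 × 0.81249 = 4.3468 W/m².
CH₄: 0.036 × (√2476 − √704) = 0.036 × (49.7594 − 26.5330) = 0.036 × 23.2264 = 0.8362 W/m².
Total ΔF = 4.3468 + 0.8362 = 5.1830 W/m².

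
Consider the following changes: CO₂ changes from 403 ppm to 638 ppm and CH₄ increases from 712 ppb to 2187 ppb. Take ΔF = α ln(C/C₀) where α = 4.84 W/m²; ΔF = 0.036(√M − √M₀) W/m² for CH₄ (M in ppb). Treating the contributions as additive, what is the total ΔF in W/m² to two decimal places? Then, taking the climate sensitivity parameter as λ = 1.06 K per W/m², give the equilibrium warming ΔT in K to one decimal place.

CO₂: 4.84 × ln(638/403) = 4.84 × ln(1.58313) = 4.84 × 0.45940 = 2.2235 W/m².
CH₄: 0.036 × (√2187 − √712) = 0.036 × (46.7654 − 26.6833) = 0.036 × 20.0821 = 0.7230 W/m².
Total ΔF = 2.2235 + 0.7230 = 2.9465 W/m².
ΔT = λ ΔF = 1.06 × 2.95 = 3.1270 K.

ΔF = 2.95 W/m²; ΔT = 3.1 K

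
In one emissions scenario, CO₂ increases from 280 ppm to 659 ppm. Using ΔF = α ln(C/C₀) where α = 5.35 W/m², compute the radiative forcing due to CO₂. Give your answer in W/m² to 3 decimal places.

ΔF = 4.579 W/m²

CO₂ absorption bands are partially saturated, so forcing scales with the logarithm of the concentration ratio.
CO₂: 5.35 × ln(659/280) = 5.35 × ln(2.35357) = 5.35 × 0.85593 = 4.5792 W/m².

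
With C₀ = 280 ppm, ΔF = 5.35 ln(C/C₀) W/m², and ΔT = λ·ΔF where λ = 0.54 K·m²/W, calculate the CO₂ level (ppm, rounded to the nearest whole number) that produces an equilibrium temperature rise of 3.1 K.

C ≈ 819 ppm

Required forcing: ΔF = ΔT/λ = 3.1/0.54 = 5.7407 W/m².
Then ln(C/280) = ΔF/5.35 = 5.7407/5.35 = 1.07303.
So C = 280 × e^1.07303 = 280 × 2.92423 = 818.78 ppm.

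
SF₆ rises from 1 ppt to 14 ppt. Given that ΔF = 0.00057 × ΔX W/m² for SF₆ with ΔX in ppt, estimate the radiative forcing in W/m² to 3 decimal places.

SF₆: ΔF = 0.00057 × (14 − 1) = 0.00057 × 13 = 0.0074 W/m².

ΔF = 0.007 W/m²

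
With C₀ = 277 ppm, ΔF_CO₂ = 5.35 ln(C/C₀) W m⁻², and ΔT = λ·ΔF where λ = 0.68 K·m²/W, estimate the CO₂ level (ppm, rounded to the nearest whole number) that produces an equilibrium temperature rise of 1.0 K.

C ≈ 365 ppm

Required forcing: ΔF = ΔT/λ = 1.0/0.68 = 1.4706 W/m².
Then ln(C/277) = ΔF/5.35 = 1.4706/5.35 = 0.27488.
So C = 277 × e^0.27488 = 277 × 1.31637 = 364.63 ppm.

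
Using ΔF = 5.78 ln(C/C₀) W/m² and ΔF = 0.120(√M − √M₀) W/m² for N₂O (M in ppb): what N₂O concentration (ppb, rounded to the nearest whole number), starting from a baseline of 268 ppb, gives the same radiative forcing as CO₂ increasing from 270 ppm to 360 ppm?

CO₂ forcing: 5.78 × ln(360/270) = 5.78 × 0.287682 = 1.66280 W/m².
Set 0.120(√M − √268) = 1.66280: √M = 1.66280/0.120 + √268 = 13.8567 + 16.3707 = 30.2274.
M = (30.2274)² = 913.70 ppb.

M ≈ 914 ppb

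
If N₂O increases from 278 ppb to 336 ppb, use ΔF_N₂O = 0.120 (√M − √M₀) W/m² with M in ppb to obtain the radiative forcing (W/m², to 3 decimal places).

N₂O: 0.120 × (√336 − √278) = 0.120 × (18.3303 − 16.6733) = 0.120 × 1.6570 = 0.1988 W/m².

ΔF = 0.199 W/m²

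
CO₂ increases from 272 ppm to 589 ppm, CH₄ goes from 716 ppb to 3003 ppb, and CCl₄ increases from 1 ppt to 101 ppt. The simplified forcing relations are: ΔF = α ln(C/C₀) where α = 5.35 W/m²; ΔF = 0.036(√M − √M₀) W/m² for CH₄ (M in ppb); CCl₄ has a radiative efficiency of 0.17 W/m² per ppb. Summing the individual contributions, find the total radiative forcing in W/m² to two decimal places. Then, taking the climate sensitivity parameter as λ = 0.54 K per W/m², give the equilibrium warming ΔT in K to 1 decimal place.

CO₂: 5.35 × ln(589/272) = 5.35 × ln(2.16544) = 5.35 × 0.77262 = 4.1335 W/m².
CH₄: 0.036 × (√3003 − √716) = 0.036 × (54.7996 − 26.7582) = 0.036 × 28.0414 = 1.0095 W/m².
CCl₄: Δ = 101 − 1 = 100 ppt = 0.100 ppb; ΔF = 0.17 × 0.100 = 0.0170 W/m².
Total ΔF = 4.1335 + 1.0095 + 0.0170 = 5.1600 W/m².
ΔT = λ ΔF = 0.54 × 5.16 = 2.7864 K.

ΔF = 5.16 W/m²; ΔT = 2.8 K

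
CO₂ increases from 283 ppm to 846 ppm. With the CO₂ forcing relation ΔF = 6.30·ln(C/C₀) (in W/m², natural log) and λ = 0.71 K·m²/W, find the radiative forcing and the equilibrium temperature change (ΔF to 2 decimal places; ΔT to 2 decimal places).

ΔF = 6.90 W/m²; ΔT = 4.90 K

CO₂: 6.30 × ln(846/283) = 6.30 × ln(2.98940) = 6.30 × 1.09507 = 6.8989 W/m².
ΔT = λ ΔF = 0.71 × 6.90 = 4.8990 K.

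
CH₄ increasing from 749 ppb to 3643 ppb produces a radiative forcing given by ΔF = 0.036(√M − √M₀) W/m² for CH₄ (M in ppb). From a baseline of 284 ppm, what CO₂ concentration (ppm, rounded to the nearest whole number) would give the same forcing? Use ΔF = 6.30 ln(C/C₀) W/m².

C ≈ 343 ppm

CH₄ forcing: 0.036 × (√3643 − √749) = 0.036 × (60.3573 − 27.3679) = 0.036 × 32.9894 = 1.18762 W/m².
Set 6.30 ln(C/284) = 1.18762: ln(C/284) = 1.18762/6.30 = 0.18851, so C = 284 × e^0.18851 = 284 × 1.20745 = 342.92 ppm.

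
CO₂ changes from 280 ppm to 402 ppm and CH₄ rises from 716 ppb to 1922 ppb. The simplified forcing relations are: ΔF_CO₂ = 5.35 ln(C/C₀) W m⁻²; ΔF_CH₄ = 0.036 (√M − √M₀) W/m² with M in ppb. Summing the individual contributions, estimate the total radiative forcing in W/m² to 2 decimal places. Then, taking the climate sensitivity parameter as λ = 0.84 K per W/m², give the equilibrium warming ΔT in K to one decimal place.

ΔF = 2.55 W/m²; ΔT = 2.1 K

CO₂: 5.35 × ln(402/280) = 5.35 × ln(1.43571) = 5.35 × 0.36166 = 1.9349 W/m².
CH₄: 0.036 × (√1922 − √716) = 0.036 × (43.8406 − 26.7582) = 0.036 × 17.0824 = 0.6150 W/m².
Total ΔF = 1.9349 + 0.6150 = 2.5499 W/m².
ΔT = λ ΔF = 0.84 × 2.55 = 2.1420 K.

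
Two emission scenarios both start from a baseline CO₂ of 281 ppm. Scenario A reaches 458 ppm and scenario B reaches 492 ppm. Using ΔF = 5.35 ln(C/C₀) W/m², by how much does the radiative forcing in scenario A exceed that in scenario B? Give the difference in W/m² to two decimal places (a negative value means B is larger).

ΔF_A − ΔF_B = -0.38 W/m²

ΔF_A = 5.35 ln(458/281) = 5.35 × 0.48851 = 2.6135 W/m².
ΔF_B = 5.35 ln(492/281) = 5.35 × 0.56012 = 2.9966 W/m².
Difference: 2.6135 − 2.9966 = -0.3831 W/m².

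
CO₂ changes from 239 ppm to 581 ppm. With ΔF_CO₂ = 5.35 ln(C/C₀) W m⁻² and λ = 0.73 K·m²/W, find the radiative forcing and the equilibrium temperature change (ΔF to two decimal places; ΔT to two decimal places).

CO₂: 5.35 × ln(581/239) = 5.35 × ln(2.43096) = 5.35 × 0.88829 = 4.7524 W/m².
ΔT = λ ΔF = 0.73 × 4.75 = 3.4675 K.

ΔF = 4.75 W/m²; ΔT = 3.47 K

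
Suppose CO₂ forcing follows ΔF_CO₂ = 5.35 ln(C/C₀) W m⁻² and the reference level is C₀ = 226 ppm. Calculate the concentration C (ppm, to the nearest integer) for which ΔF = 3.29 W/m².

C ≈ 418 ppm

Set 5.35 ln(C/226) = 3.29, so ln(C/226) = 3.29/5.35 = 0.61495.
Then C/226 = e^0.61495 = 1.84956, giving C = 226 × 1.84956 = 418.00 ppm.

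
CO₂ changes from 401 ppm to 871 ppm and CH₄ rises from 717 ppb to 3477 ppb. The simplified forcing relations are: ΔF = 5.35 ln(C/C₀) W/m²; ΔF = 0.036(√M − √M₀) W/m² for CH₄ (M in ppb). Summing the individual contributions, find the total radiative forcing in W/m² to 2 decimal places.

ΔF = 5.31 W/m²

CO₂: 5.35 × ln(871/401) = 5.35 × ln(2.17207) = 5.35 × 0.77568 = 4.1499 W/m².
CH₄: 0.036 × (√3477 − √717) = 0.036 × (58.9661 − 26.7769) = 0.036 × 32.1892 = 1.1588 W/m².
Total ΔF = 4.1499 + 1.1588 = 5.3087 W/m².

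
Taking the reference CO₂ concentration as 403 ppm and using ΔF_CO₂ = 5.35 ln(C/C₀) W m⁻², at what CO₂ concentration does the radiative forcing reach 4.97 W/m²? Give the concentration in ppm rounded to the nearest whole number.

C ≈ 1020 ppm

Set 5.35 ln(C/403) = 4.97, so ln(C/403) = 4.97/5.35 = 0.92897.
Then C/403 = e^0.92897 = 2.53190, giving C = 403 × 2.53190 = 1020.36 ppm.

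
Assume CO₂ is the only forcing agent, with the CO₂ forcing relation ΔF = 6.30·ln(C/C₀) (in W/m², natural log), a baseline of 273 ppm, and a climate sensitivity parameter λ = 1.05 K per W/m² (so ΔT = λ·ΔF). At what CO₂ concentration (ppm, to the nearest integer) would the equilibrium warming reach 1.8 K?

Required forcing: ΔF = ΔT/λ = 1.8/1.05 = 1.7143 W/m².
Then ln(C/273) = ΔF/6.30 = 1.7143/6.30 = 0.27211.
So C = 273 × e^0.27211 = 273 × 1.31273 = 358.38 ppm.

C ≈ 358 ppm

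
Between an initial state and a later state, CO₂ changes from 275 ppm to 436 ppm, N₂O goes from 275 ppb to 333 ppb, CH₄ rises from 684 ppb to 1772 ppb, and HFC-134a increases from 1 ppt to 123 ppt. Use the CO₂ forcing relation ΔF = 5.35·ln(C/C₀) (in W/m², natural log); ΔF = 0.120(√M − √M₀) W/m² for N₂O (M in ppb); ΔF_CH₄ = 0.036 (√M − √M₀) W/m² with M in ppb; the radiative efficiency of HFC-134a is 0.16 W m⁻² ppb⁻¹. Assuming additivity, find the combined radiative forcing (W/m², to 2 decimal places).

ΔF = 3.26 W/m²

CO₂: 5.35 × ln(436/275) = 5.35 × ln(1.58545) = 5.35 × 0.46087 = 2.4657 W/m².
N₂O: 0.120 × (√333 − √275) = 0.120 × (18.2483 − 16.5831) = 0.120 × 1.6652 = 0.1998 W/m².
CH₄: 0.036 × (√1772 − √684) = 0.036 × (42.0951 − 26.1534) = 0.036 × 15.9417 = 0.5739 W/m².
HFC-134a: Δ = 123 − 1 = 122 ppt = 0.122 ppb; ΔF = 0.16 × 0.122 = 0.0195 W/m².
Total ΔF = 2.4657 + 0.1998 + 0.5739 + 0.0195 = 3.2589 W/m².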